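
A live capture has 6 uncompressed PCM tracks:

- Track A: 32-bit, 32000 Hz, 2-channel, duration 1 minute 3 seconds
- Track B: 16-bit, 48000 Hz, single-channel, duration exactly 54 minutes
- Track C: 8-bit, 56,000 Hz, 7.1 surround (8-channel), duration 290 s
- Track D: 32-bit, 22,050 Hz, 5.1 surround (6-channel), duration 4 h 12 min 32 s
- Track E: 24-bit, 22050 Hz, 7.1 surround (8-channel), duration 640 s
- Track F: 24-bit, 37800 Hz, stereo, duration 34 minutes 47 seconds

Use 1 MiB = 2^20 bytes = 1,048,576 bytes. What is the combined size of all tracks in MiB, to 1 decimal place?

8857.3 MiB

Track A: 1 minute 3 seconds = 63 s; 32,000 × 63 × 4 × 2 = 16,128,000 bytes.
Track B: exactly 54 minutes = 3,240 s; 48,000 × 3,240 × 2 × 1 = 311,040,000 bytes.
Track C: 56,000 × 290 × 1 × 8 = 129,920,000 bytes.
Track D: 4 h 12 min 32 s = 15,152 s; 22,050 × 15,152 × 4 × 6 = 8,018,438,400 bytes.
Track E: 22,050 × 640 × 3 × 8 = 338,688,000 bytes.
Track F: 34 minutes 47 seconds = 2,087 s; 37,800 × 2,087 × 3 × 2 = 473,331,600 bytes.
Total = 9,287,546,000 bytes = 8857.3 MiB.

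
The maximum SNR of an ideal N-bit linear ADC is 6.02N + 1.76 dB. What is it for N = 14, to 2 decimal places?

6.02 × 14 + 1.76 = 86.04 dB.

86.04 dB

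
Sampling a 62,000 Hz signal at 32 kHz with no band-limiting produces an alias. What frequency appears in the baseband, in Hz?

Nyquist = 32,000/2 = 16,000 Hz; 62,000 Hz exceeds it.
Alias = |62,000 − 2×32,000| = |62,000 − 64,000| = 2,000 Hz.

2,000 Hz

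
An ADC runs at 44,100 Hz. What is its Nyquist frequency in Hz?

22,050 Hz

Nyquist frequency = sample rate / 2 = 44,100 / 2 = 22,050 Hz.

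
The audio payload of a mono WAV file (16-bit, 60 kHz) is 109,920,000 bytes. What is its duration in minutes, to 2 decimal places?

15.27 minutes

Byte rate = 60,000 × 2 × 1 = 120,000 bytes/s.
Duration = 109,920,000 / 120,000 = 916 s.
916 s / 60 = 15.27 minutes.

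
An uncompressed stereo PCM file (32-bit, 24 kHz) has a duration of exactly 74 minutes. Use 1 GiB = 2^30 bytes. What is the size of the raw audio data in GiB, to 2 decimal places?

0.79 GiB

Duration = exactly 74 minutes = 4,440 s.
Bytes = 24,000 samples/s × 4,440 s × 4 bytes/sample × 2 ch = 852,480,000 bytes.
852,480,000 / 1,073,741,824 = 0.79 GiB.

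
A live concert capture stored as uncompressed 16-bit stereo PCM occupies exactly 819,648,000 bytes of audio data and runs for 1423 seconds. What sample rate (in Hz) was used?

144,000 Hz

Bytes = sample_rate × seconds × bytes_per_sample × channels.
sample_rate = 819,648,000 / (1,423 × 2 × 2) = 819,648,000 / 5,692 = 144,000 Hz.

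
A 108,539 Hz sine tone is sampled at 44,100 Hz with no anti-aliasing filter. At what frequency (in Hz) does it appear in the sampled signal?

20,339 Hz

Nyquist = 44,100/2 = 22,050 Hz; 108,539 Hz exceeds it.
Alias = |108,539 − 2×44,100| = |108,539 − 88,200| = 20,339 Hz.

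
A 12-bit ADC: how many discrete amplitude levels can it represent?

4,096 levels

2^12 = 4,096.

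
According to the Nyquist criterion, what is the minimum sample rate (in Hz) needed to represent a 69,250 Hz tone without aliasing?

Minimum sample rate = 2 × 69,250 Hz = 138,500 Hz.

138,500 Hz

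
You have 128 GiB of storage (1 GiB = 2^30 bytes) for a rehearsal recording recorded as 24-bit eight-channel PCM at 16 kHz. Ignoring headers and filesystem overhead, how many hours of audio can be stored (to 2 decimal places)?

99.42 hours

Uncompressed byte rate = 16,000 × 3 × 8 = 384,000 bytes/s.
Capacity = 128 × 1,073,741,824 = 137,438,953,472 bytes.
137,438,953,472 / 384,000 ≈ 357913.94 s → 99.42 hours.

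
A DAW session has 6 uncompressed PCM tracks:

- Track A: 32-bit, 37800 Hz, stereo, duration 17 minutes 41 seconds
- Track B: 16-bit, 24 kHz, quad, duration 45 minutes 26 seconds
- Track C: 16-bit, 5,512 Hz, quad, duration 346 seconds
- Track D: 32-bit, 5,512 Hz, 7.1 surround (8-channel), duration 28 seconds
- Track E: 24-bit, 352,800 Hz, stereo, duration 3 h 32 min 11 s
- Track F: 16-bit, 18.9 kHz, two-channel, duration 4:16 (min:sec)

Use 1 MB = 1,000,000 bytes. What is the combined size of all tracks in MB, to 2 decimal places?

27832.77 MB

Track A: 17 minutes 41 seconds = 1,061 s; 37,800 × 1,061 × 4 × 2 = 320,846,400 bytes.
Track B: 45 minutes 26 seconds = 2,726 s; 24,000 × 2,726 × 2 × 4 = 523,392,000 bytes.
Track C: 5,512 × 346 × 2 × 4 = 15,257,216 bytes.
Track D: 5,512 × 28 × 4 × 8 = 4,938,752 bytes.
Track E: 3 h 32 min 11 s = 12,731 s; 352,800 × 12,731 × 3 × 2 = 26,948,980,800 bytes.
Track F: 4:16 (min:sec) = 256 s; 18,900 × 256 × 2 × 2 = 19,353,600 bytes.
Total = 27,832,768,768 bytes = 27832.77 MB.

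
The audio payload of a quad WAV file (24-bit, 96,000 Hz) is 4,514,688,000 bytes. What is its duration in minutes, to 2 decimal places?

Byte rate = 96,000 × 3 × 4 = 1,152,000 bytes/s.
Duration = 4,514,688,000 / 1,152,000 = 3,919 s.
3,919 s / 60 = 65.32 minutes.

65.32 minutes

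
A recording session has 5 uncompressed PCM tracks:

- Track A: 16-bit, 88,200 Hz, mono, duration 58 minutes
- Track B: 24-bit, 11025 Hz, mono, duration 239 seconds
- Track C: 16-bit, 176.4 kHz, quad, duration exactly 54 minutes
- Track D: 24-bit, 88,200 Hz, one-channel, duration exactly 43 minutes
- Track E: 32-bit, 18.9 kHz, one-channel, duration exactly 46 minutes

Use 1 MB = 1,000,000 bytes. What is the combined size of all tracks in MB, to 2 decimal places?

Track A: 58 minutes = 3,480 s; 88,200 × 3,480 × 2 × 1 = 613,872,000 bytes.
Track B: 11,025 × 239 × 3 × 1 = 7,904,925 bytes.
Track C: exactly 54 minutes = 3,240 s; 176,400 × 3,240 × 2 × 4 = 4,572,288,000 bytes.
Track D: exactly 43 minutes = 2,580 s; 88,200 × 2,580 × 3 × 1 = 682,668,000 bytes.
Track E: exactly 46 minutes = 2,760 s; 18,900 × 2,760 × 4 × 1 = 208,656,000 bytes.
Total = 6,085,388,925 bytes = 6085.39 MB.

6085.39 MB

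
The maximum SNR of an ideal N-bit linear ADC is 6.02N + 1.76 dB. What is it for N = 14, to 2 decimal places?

6.02 × 14 + 1.76 = 86.04 dB.

86.04 dB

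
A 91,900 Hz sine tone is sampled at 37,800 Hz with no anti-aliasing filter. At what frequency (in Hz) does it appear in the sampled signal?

16,300 Hz

Nyquist = 37,800/2 = 18,900 Hz; 91,900 Hz exceeds it.
Alias = |91,900 − 2×37,800| = |91,900 − 75,600| = 16,300 Hz.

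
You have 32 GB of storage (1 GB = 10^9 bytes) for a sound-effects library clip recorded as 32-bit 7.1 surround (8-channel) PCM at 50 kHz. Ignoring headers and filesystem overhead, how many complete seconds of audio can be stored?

Uncompressed byte rate = 50,000 × 4 × 8 = 1,600,000 bytes/s.
Capacity = 32 × 1,000,000,000 = 32,000,000,000 bytes.
32,000,000,000 / 1,600,000 ≈ 20000 s → 20,000 seconds.

20,000 seconds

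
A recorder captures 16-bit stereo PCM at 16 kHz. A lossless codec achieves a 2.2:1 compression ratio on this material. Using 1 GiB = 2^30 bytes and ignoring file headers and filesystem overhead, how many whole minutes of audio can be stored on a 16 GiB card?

Uncompressed byte rate = 16,000 × 2 × 2 = 64,000 bytes/s.
After 2.2:1 compression, effective rate ≈ 29090.91 bytes/s.
Capacity = 16 × 1,073,741,824 = 17,179,869,184 bytes.
17,179,869,184 / effective rate ≈ 590558 s → 9,842 minutes.

9,842 minutes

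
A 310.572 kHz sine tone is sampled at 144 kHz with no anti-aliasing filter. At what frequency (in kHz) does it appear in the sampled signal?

22.572 kHz

Nyquist = 144,000/2 = 72,000 Hz; 310,572 Hz exceeds it.
Alias = |310,572 − 2×144,000| = |310,572 − 288,000| = 22,572 Hz = 22.572 kHz.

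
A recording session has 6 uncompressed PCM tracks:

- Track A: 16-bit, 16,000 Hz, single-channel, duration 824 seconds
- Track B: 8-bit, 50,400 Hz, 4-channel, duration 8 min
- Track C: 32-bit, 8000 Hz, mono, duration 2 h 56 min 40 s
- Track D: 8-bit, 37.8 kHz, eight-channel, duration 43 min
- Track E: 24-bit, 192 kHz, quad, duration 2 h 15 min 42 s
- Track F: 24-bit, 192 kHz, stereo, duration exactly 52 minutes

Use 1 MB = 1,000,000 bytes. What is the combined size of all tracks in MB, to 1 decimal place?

23595.9 MB

Track A: 16,000 × 824 × 2 × 1 = 26,368,000 bytes.
Track B: 8 min = 480 s; 50,400 × 480 × 1 × 4 = 96,768,000 bytes.
Track C: 2 h 56 min 40 s = 10,600 s; 8,000 × 10,600 × 4 × 1 = 339,200,000 bytes.
Track D: 43 min = 2,580 s; 37,800 × 2,580 × 1 × 8 = 780,192,000 bytes.
Track E: 2 h 15 min 42 s = 8,142 s; 192,000 × 8,142 × 3 × 4 = 18,759,168,000 bytes.
Track F: exactly 52 minutes = 3,120 s; 192,000 × 3,120 × 3 × 2 = 3,594,240,000 bytes.
Total = 23,595,936,000 bytes = 23595.9 MB.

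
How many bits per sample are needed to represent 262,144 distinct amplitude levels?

18 bits

log2(262,144) = 18.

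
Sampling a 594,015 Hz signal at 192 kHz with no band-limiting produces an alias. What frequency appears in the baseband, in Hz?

18,015 Hz

Nyquist = 192,000/2 = 96,000 Hz; 594,015 Hz exceeds it.
Alias = |594,015 − 3×192,000| = |594,015 − 576,000| = 18,015 Hz.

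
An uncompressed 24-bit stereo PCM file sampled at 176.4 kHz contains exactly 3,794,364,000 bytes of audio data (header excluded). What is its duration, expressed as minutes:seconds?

Byte rate = 176,400 × 3 × 2 = 1,058,400 bytes/s.
Duration = 3,794,364,000 / 1,058,400 = 3,585 s.
3,585 s = 59:45.

59:45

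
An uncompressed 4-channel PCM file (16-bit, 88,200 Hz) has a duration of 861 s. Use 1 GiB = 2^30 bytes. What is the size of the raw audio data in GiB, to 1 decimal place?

0.6 GiB

Bytes = 88,200 samples/s × 861 s × 2 bytes/sample × 4 ch = 607,521,600 bytes.
607,521,600 / 1,073,741,824 = 0.6 GiB.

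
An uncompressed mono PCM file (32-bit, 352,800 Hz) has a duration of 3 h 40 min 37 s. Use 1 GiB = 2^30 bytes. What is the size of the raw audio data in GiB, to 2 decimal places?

Duration = 3 h 40 min 37 s = 13,237 s.
Bytes = 352,800 samples/s × 13,237 s × 4 bytes/sample × 1 ch = 18,680,054,400 bytes.
18,680,054,400 / 1,073,741,824 = 17.40 GiB.

17.40 GiB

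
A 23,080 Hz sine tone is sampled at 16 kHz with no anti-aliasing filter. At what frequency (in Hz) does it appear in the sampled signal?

Nyquist = 16,000/2 = 8,000 Hz; 23,080 Hz exceeds it.
Alias = |23,080 − 1×16,000| = |23,080 − 16,000| = 7,080 Hz.

7,080 Hz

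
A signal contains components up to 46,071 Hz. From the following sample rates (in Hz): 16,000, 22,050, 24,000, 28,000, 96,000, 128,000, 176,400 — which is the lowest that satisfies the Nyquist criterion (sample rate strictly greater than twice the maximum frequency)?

96,000 Hz

Need sample rate > 2 × 46,071 = 92,142 Hz.
Lowest listed rate above 92,142 Hz is 96,000 Hz.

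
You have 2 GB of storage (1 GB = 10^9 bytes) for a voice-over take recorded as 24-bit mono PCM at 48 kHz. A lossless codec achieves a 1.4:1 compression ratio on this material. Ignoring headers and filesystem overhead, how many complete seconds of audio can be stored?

19,444 seconds

Uncompressed byte rate = 48,000 × 3 × 1 = 144,000 bytes/s.
After 1.4:1 compression, effective rate ≈ 102857.14 bytes/s.
Capacity = 2 × 1,000,000,000 = 2,000,000,000 bytes.
2,000,000,000 / effective rate ≈ 19444.44 s → 19,444 seconds.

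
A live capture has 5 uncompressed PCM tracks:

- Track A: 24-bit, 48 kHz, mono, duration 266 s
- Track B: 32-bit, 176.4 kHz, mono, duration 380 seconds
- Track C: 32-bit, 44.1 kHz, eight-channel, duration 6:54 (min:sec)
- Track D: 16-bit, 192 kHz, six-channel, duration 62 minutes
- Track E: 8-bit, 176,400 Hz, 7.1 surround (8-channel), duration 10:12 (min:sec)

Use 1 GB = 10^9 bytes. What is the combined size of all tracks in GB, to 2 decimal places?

10.33 GB

Track A: 48,000 × 266 × 3 × 1 = 38,304,000 bytes.
Track B: 176,400 × 380 × 4 × 1 = 268,128,000 bytes.
Track C: 6:54 (min:sec) = 414 s; 44,100 × 414 × 4 × 8 = 584,236,800 bytes.
Track D: 62 minutes = 3,720 s; 192,000 × 3,720 × 2 × 6 = 8,570,880,000 bytes.
Track E: 10:12 (min:sec) = 612 s; 176,400 × 612 × 1 × 8 = 863,654,400 bytes.
Total = 10,325,203,200 bytes = 10.33 GB.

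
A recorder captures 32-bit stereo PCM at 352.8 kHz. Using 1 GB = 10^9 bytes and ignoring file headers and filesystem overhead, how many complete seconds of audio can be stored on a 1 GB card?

Uncompressed byte rate = 352,800 × 4 × 2 = 2,822,400 bytes/s.
Capacity = 1 × 1,000,000,000 = 1,000,000,000 bytes.
1,000,000,000 / 2,822,400 ≈ 354.31 s → 354 seconds.

354 seconds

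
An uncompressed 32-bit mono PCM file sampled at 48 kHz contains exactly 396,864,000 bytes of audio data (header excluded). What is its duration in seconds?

2,067 seconds

Byte rate = 48,000 × 4 × 1 = 192,000 bytes/s.
Duration = 396,864,000 / 192,000 = 2,067 s.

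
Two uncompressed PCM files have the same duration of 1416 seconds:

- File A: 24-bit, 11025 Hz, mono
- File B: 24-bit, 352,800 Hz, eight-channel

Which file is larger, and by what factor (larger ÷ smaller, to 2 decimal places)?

File B, by a factor of 256.00

File A: 11,025 × 3 × 1 = 33,075 bytes/s.
File B: 352,800 × 3 × 8 = 8,467,200 bytes/s.
File B is larger; ratio = 11,989,555,200 / 46,834,200 = 256.00.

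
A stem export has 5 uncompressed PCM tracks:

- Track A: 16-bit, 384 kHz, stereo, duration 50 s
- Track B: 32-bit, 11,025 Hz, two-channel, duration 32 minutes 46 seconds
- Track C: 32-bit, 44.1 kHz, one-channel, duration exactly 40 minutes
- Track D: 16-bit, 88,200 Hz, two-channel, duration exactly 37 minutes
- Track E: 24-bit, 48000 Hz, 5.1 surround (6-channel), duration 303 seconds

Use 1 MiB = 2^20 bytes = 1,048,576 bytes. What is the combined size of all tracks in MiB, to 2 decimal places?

Track A: 384,000 × 50 × 2 × 2 = 76,800,000 bytes.
Track B: 32 minutes 46 seconds = 1,966 s; 11,025 × 1,966 × 4 × 2 = 173,401,200 bytes.
Track C: exactly 40 minutes = 2,400 s; 44,100 × 2,400 × 4 × 1 = 423,360,000 bytes.
Track D: exactly 37 minutes = 2,220 s; 88,200 × 2,220 × 2 × 2 = 783,216,000 bytes.
Track E: 48,000 × 303 × 3 × 6 = 261,792,000 bytes.
Total = 1,718,569,200 bytes = 1638.96 MiB.

1638.96 MiB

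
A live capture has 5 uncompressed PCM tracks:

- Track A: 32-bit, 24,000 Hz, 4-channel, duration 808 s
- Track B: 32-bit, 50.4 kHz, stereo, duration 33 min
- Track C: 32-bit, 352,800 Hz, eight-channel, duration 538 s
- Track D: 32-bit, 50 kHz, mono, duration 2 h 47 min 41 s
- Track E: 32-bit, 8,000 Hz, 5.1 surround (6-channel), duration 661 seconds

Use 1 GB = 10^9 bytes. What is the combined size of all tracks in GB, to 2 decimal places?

9.32 GB

Track A: 24,000 × 808 × 4 × 4 = 310,272,000 bytes.
Track B: 33 min = 1,980 s; 50,400 × 1,980 × 4 × 2 = 798,336,000 bytes.
Track C: 352,800 × 538 × 4 × 8 = 6,073,804,800 bytes.
Track D: 2 h 47 min 41 s = 10,061 s; 50,000 × 10,061 × 4 × 1 = 2,012,200,000 bytes.
Track E: 8,000 × 661 × 4 × 6 = 126,912,000 bytes.
Total = 9,321,524,800 bytes = 9.32 GB.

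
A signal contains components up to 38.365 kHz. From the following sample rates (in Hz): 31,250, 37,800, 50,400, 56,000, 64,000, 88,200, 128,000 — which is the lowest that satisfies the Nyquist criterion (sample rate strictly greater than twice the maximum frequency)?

Need sample rate > 2 × 38,365 = 76,730 Hz.
Lowest listed rate above 76,730 Hz is 88,200 Hz.

88,200 Hz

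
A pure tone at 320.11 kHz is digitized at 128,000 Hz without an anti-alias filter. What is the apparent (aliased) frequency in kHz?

Nyquist = 128,000/2 = 64,000 Hz; 320,110 Hz exceeds it.
Alias = |320,110 − 3×128,000| = |320,110 − 384,000| = 63,890 Hz = 63.89 kHz.

63.89 kHz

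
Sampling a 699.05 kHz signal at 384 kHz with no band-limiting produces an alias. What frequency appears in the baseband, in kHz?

Nyquist = 384,000/2 = 192,000 Hz; 699,050 Hz exceeds it.
Alias = |699,050 − 2×384,000| = |699,050 − 768,000| = 68,950 Hz = 68.95 kHz.

68.95 kHz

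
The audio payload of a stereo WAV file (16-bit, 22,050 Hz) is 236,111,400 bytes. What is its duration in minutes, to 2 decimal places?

Byte rate = 22,050 × 2 × 2 = 88,200 bytes/s.
Duration = 236,111,400 / 88,200 = 2,677 s.
2,677 s / 60 = 44.62 minutes.

44.62 minutes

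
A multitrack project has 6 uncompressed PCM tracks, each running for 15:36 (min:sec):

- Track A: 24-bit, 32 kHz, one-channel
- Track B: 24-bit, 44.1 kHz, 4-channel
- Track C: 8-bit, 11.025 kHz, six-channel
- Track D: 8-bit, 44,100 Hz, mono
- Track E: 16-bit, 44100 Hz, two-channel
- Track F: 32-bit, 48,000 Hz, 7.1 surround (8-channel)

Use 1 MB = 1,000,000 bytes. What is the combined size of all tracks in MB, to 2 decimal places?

15:36 (min:sec) = 936 s.
Track A: 32,000 × 936 × 3 × 1 = 89,856,000 bytes.
Track B: 44,100 × 936 × 3 × 4 = 495,331,200 bytes.
Track C: 11,025 × 936 × 1 × 6 = 61,916,400 bytes.
Track D: 44,100 × 936 × 1 × 1 = 41,277,600 bytes.
Track E: 44,100 × 936 × 2 × 2 = 165,110,400 bytes.
Track F: 48,000 × 936 × 4 × 8 = 1,437,696,000 bytes.
Total = 2,291,187,600 bytes = 2291.19 MB.

2291.19 MB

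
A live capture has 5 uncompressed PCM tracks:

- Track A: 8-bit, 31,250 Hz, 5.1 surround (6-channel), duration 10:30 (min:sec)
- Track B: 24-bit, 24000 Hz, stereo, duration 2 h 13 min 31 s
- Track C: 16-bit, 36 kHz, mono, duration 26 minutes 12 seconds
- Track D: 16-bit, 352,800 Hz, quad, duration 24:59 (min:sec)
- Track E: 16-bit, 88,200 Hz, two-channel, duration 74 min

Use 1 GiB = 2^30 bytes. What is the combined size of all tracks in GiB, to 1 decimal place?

6.7 GiB

Track A: 10:30 (min:sec) = 630 s; 31,250 × 630 × 1 × 6 = 118,125,000 bytes.
Track B: 2 h 13 min 31 s = 8,011 s; 24,000 × 8,011 × 3 × 2 = 1,153,584,000 bytes.
Track C: 26 minutes 12 seconds = 1,572 s; 36,000 × 1,572 × 2 × 1 = 113,184,000 bytes.
Track D: 24:59 (min:sec) = 1,499 s; 352,800 × 1,499 × 2 × 4 = 4,230,777,600 bytes.
Track E: 74 min = 4,440 s; 88,200 × 4,440 × 2 × 2 = 1,566,432,000 bytes.
Total = 7,182,102,600 bytes = 6.7 GiB.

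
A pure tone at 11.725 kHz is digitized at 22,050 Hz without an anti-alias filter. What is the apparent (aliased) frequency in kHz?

10.325 kHz

Nyquist = 22,050/2 = 11,025 Hz; 11,725 Hz exceeds it.
Alias = |11,725 − 1×22,050| = |11,725 − 22,050| = 10,325 Hz = 10.325 kHz.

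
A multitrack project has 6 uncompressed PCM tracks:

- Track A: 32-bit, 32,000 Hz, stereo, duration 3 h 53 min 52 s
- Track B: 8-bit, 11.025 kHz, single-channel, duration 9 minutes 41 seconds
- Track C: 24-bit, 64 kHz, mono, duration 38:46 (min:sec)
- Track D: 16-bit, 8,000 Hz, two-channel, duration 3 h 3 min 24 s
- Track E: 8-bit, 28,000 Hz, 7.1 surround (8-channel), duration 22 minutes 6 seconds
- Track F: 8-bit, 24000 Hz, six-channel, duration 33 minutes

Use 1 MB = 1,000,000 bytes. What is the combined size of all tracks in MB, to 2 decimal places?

4979.46 MB

Track A: 3 h 53 min 52 s = 14,032 s; 32,000 × 14,032 × 4 × 2 = 3,592,192,000 bytes.
Track B: 9 minutes 41 seconds = 581 s; 11,025 × 581 × 1 × 1 = 6,405,525 bytes.
Track C: 38:46 (min:sec) = 2,326 s; 64,000 × 2,326 × 3 × 1 = 446,592,000 bytes.
Track D: 3 h 3 min 24 s = 11,004 s; 8,000 × 11,004 × 2 × 2 = 352,128,000 bytes.
Track E: 22 minutes 6 seconds = 1,326 s; 28,000 × 1,326 × 1 × 8 = 297,024,000 bytes.
Track F: 33 minutes = 1,980 s; 24,000 × 1,980 × 1 × 6 = 285,120,000 bytes.
Total = 4,979,461,525 bytes = 4979.46 MB.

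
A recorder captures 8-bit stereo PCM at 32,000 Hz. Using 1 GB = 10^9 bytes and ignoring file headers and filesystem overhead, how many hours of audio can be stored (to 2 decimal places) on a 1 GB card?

4.34 hours

Uncompressed byte rate = 32,000 × 1 × 2 = 64,000 bytes/s.
Capacity = 1 × 1,000,000,000 = 1,000,000,000 bytes.
1,000,000,000 / 64,000 ≈ 15625 s → 4.34 hours.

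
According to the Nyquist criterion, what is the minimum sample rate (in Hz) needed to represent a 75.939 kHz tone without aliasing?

Minimum sample rate = 2 × 75,939 Hz = 151,878 Hz.

151,878 Hz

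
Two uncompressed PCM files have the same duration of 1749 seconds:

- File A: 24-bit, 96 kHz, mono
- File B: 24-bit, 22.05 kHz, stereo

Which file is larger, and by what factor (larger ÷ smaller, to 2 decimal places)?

File A: 96,000 × 3 × 1 = 288,000 bytes/s.
File B: 22,050 × 3 × 2 = 132,300 bytes/s.
File A is larger; ratio = 503,712,000 / 231,392,700 = 2.18.

File A, by a factor of 2.18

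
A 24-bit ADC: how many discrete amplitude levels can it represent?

16,777,216 levels

2^24 = 16,777,216.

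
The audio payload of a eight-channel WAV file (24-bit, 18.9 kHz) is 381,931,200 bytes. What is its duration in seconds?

842 seconds

Byte rate = 18,900 × 3 × 8 = 453,600 bytes/s.
Duration = 381,931,200 / 453,600 = 842 s.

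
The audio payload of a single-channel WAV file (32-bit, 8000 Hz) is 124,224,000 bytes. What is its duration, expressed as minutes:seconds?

64:42

Byte rate = 8,000 × 4 × 1 = 32,000 bytes/s.
Duration = 124,224,000 / 32,000 = 3,882 s.
3,882 s = 64:42.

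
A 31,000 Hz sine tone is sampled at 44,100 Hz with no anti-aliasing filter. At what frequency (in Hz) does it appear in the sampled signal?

Nyquist = 44,100/2 = 22,050 Hz; 31,000 Hz exceeds it.
Alias = |31,000 − 1×44,100| = |31,000 − 44,100| = 13,100 Hz.

13,100 Hz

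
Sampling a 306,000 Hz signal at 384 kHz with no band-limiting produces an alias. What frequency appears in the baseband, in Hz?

78,000 Hz

Nyquist = 384,000/2 = 192,000 Hz; 306,000 Hz exceeds it.
Alias = |306,000 − 1×384,000| = |306,000 − 384,000| = 78,000 Hz.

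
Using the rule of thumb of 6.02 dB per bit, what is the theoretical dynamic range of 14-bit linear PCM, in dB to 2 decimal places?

84.28 dB

14 × 6.02 = 84.28 dB.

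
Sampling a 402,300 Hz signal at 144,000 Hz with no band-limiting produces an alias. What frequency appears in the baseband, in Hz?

29,700 Hz

Nyquist = 144,000/2 = 72,000 Hz; 402,300 Hz exceeds it.
Alias = |402,300 − 3×144,000| = |402,300 − 432,000| = 29,700 Hz.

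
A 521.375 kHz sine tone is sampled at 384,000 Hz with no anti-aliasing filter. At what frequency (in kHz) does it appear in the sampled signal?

Nyquist = 384,000/2 = 192,000 Hz; 521,375 Hz exceeds it.
Alias = |521,375 − 1×384,000| = |521,375 − 384,000| = 137,375 Hz = 137.375 kHz.

137.375 kHz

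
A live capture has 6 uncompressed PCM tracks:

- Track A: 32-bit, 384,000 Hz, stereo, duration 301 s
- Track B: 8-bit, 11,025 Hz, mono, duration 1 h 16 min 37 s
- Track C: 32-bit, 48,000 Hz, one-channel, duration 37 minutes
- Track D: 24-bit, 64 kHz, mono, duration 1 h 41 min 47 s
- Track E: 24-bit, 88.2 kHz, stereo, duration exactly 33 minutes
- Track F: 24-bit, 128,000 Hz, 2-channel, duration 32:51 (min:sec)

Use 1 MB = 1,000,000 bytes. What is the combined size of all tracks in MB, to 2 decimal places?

5135.68 MB

Track A: 384,000 × 301 × 4 × 2 = 924,672,000 bytes.
Track B: 1 h 16 min 37 s = 4,597 s; 11,025 × 4,597 × 1 × 1 = 50,681,925 bytes.
Track C: 37 minutes = 2,220 s; 48,000 × 2,220 × 4 × 1 = 426,240,000 bytes.
Track D: 1 h 41 min 47 s = 6,107 s; 64,000 × 6,107 × 3 × 1 = 1,172,544,000 bytes.
Track E: exactly 33 minutes = 1,980 s; 88,200 × 1,980 × 3 × 2 = 1,047,816,000 bytes.
Track F: 32:51 (min:sec) = 1,971 s; 128,000 × 1,971 × 3 × 2 = 1,513,728,000 bytes.
Total = 5,135,681,925 bytes = 5135.68 MB.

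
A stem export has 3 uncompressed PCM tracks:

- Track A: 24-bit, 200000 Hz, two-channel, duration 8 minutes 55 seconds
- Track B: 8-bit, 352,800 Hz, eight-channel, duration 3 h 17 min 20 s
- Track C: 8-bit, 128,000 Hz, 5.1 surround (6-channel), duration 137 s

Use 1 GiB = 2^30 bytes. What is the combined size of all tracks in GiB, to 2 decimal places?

31.82 GiB

Track A: 8 minutes 55 seconds = 535 s; 200,000 × 535 × 3 × 2 = 642,000,000 bytes.
Track B: 3 h 17 min 20 s = 11,840 s; 352,800 × 11,840 × 1 × 8 = 33,417,216,000 bytes.
Track C: 128,000 × 137 × 1 × 6 = 105,216,000 bytes.
Total = 34,164,432,000 bytes = 31.82 GiB.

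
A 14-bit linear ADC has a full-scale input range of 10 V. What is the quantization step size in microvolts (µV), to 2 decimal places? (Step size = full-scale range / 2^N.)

610.35 µV

10 V / 2^14 = 10 / 16,384 V = 610.35 µV.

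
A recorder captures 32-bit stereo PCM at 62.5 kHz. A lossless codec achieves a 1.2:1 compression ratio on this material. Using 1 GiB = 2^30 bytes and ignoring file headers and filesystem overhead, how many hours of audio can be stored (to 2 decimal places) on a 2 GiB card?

Uncompressed byte rate = 62,500 × 4 × 2 = 500,000 bytes/s.
After 1.2:1 compression, effective rate ≈ 416666.67 bytes/s.
Capacity = 2 × 1,073,741,824 = 2,147,483,648 bytes.
2,147,483,648 / effective rate ≈ 5153.96 s → 1.43 hours.

1.43 hours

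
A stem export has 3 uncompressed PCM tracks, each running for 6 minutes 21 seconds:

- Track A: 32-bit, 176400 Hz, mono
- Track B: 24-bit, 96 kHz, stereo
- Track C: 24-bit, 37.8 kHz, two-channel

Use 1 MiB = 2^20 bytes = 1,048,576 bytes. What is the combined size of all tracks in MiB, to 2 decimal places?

6 minutes 21 seconds = 381 s.
Track A: 176,400 × 381 × 4 × 1 = 268,833,600 bytes.
Track B: 96,000 × 381 × 3 × 2 = 219,456,000 bytes.
Track C: 37,800 × 381 × 3 × 2 = 86,410,800 bytes.
Total = 574,700,400 bytes = 548.08 MiB.

548.08 MiB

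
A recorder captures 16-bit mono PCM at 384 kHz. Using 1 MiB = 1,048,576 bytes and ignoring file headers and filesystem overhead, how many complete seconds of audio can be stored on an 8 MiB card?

Uncompressed byte rate = 384,000 × 2 × 1 = 768,000 bytes/s.
Capacity = 8 × 1,048,576 = 8,388,608 bytes.
8,388,608 / 768,000 ≈ 10.92 s → 10 seconds.

10 seconds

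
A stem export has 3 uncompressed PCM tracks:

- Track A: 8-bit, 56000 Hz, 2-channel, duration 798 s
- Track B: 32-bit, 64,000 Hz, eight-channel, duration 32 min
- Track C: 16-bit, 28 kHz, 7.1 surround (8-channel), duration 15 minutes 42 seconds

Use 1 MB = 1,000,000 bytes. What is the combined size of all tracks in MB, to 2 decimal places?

Track A: 56,000 × 798 × 1 × 2 = 89,376,000 bytes.
Track B: 32 min = 1,920 s; 64,000 × 1,920 × 4 × 8 = 3,932,160,000 bytes.
Track C: 15 minutes 42 seconds = 942 s; 28,000 × 942 × 2 × 8 = 422,016,000 bytes.
Total = 4,443,552,000 bytes = 4443.55 MB.

4443.55 MB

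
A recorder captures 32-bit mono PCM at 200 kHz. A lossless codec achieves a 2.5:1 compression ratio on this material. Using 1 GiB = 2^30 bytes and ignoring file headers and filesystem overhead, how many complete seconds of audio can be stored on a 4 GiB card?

Uncompressed byte rate = 200,000 × 4 × 1 = 800,000 bytes/s.
After 2.5:1 compression, effective rate ≈ 320000 bytes/s.
Capacity = 4 × 1,073,741,824 = 4,294,967,296 bytes.
4,294,967,296 / effective rate ≈ 13421.77 s → 13,421 seconds.

13,421 seconds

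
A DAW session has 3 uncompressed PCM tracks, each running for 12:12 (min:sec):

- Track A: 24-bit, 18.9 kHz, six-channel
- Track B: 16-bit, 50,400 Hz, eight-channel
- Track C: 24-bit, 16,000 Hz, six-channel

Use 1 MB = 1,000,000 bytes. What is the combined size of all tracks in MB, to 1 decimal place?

12:12 (min:sec) = 732 s.
Track A: 18,900 × 732 × 3 × 6 = 249,026,400 bytes.
Track B: 50,400 × 732 × 2 × 8 = 590,284,800 bytes.
Track C: 16,000 × 732 × 3 × 6 = 210,816,000 bytes.
Total = 1,050,127,200 bytes = 1050.1 MB.

1050.1 MB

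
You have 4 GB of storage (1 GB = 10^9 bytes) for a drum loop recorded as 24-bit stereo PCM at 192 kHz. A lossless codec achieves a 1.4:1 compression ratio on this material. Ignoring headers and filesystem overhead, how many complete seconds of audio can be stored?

4,861 seconds

Uncompressed byte rate = 192,000 × 3 × 2 = 1,152,000 bytes/s.
After 1.4:1 compression, effective rate ≈ 822857.14 bytes/s.
Capacity = 4 × 1,000,000,000 = 4,000,000,000 bytes.
4,000,000,000 / effective rate ≈ 4861.11 s → 4,861 seconds.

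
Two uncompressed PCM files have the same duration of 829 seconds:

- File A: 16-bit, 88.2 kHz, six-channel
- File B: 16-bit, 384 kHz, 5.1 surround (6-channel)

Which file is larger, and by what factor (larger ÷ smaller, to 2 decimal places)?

File A: 88,200 × 2 × 6 = 1,058,400 bytes/s.
File B: 384,000 × 2 × 6 = 4,608,000 bytes/s.
File B is larger; ratio = 3,820,032,000 / 877,413,600 = 4.35.

File B, by a factor of 4.35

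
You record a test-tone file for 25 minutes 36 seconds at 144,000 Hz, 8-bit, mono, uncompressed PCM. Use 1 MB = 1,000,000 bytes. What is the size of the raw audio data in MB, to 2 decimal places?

221.18 MB

Duration = 25 minutes 36 seconds = 1,536 s.
Bytes = 144,000 samples/s × 1,536 s × 1 bytes/sample × 1 ch = 221,184,000 bytes.
221,184,000 / 1,000,000 = 221.18 MB.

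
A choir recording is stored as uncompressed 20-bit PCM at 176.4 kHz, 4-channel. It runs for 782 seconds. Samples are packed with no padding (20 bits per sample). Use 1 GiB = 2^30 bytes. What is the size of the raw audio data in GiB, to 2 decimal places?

Bits = 176,400 × 782 × 20 × 4 = 11,035,584,000 bits = 1,379,448,000 bytes.
1,379,448,000 / 1,073,741,824 = 1.28 GiB.

1.28 GiB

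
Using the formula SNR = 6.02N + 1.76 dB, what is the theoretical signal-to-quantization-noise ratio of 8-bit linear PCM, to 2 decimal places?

49.92 dB

6.02 × 8 + 1.76 = 49.92 dB.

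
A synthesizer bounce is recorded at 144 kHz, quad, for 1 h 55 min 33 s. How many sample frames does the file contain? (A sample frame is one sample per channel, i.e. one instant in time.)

1 h 55 min 33 s = 6,933 s.
144,000 samples/s × 6,933 s = 998,352,000 frames.

998,352,000 sample frames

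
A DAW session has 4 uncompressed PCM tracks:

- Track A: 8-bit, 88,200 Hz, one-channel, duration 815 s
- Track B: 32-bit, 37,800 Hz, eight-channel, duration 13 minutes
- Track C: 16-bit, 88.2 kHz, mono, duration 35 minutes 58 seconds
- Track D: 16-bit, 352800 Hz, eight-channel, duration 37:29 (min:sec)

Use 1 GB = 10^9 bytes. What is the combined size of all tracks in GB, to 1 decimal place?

14.1 GB

Track A: 88,200 × 815 × 1 × 1 = 71,883,000 bytes.
Track B: 13 minutes = 780 s; 37,800 × 780 × 4 × 8 = 943,488,000 bytes.
Track C: 35 minutes 58 seconds = 2,158 s; 88,200 × 2,158 × 2 × 1 = 380,671,200 bytes.
Track D: 37:29 (min:sec) = 2,249 s; 352,800 × 2,249 × 2 × 8 = 12,695,155,200 bytes.
Total = 14,091,197,400 bytes = 14.1 GB.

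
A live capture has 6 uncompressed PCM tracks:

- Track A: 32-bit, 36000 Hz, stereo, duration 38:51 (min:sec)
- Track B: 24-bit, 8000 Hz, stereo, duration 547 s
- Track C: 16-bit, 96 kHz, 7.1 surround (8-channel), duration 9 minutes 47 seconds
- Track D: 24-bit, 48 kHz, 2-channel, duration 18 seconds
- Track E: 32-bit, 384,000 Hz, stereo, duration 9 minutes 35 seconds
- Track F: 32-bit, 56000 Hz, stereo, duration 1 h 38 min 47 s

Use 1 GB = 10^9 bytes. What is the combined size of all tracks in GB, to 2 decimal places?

6.03 GB

Track A: 38:51 (min:sec) = 2,331 s; 36,000 × 2,331 × 4 × 2 = 671,328,000 bytes.
Track B: 8,000 × 547 × 3 × 2 = 26,256,000 bytes.
Track C: 9 minutes 47 seconds = 587 s; 96,000 × 587 × 2 × 8 = 901,632,000 bytes.
Track D: 48,000 × 18 × 3 × 2 = 5,184,000 bytes.
Track E: 9 minutes 35 seconds = 575 s; 384,000 × 575 × 4 × 2 = 1,766,400,000 bytes.
Track F: 1 h 38 min 47 s = 5,927 s; 56,000 × 5,927 × 4 × 2 = 2,655,296,000 bytes.
Total = 6,026,096,000 bytes = 6.03 GB.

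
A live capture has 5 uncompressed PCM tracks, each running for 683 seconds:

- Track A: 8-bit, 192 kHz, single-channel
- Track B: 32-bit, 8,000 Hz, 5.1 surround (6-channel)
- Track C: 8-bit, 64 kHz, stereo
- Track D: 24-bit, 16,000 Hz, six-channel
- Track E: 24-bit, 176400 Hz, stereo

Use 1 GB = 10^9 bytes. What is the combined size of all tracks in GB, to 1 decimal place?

Track A: 192,000 × 683 × 1 × 1 = 131,136,000 bytes.
Track B: 8,000 × 683 × 4 × 6 = 131,136,000 bytes.
Track C: 64,000 × 683 × 1 × 2 = 87,424,000 bytes.
Track D: 16,000 × 683 × 3 × 6 = 196,704,000 bytes.
Track E: 176,400 × 683 × 3 × 2 = 722,887,200 bytes.
Total = 1,269,287,200 bytes = 1.3 GB.

1.3 GB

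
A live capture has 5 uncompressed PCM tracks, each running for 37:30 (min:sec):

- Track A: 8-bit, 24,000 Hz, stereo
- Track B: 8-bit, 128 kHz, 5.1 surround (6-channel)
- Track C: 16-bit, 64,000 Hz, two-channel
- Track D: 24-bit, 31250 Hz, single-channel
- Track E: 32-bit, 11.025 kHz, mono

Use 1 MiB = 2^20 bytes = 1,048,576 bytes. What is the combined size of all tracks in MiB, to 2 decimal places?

2596.06 MiB

37:30 (min:sec) = 2,250 s.
Track A: 24,000 × 2,250 × 1 × 2 = 108,000,000 bytes.
Track B: 128,000 × 2,250 × 1 × 6 = 1,728,000,000 bytes.
Track C: 64,000 × 2,250 × 2 × 2 = 576,000,000 bytes.
Track D: 31,250 × 2,250 × 3 × 1 = 210,937,500 bytes.
Track E: 11,025 × 2,250 × 4 × 1 = 99,225,000 bytes.
Total = 2,722,162,500 bytes = 2596.06 MiB.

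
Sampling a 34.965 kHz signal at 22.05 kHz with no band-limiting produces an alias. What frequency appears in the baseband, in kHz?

9.135 kHz

Nyquist = 22,050/2 = 11,025 Hz; 34,965 Hz exceeds it.
Alias = |34,965 − 2×22,050| = |34,965 − 44,100| = 9,135 Hz = 9.135 kHz.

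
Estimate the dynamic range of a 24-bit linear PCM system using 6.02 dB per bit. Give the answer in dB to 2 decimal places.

144.48 dB

24 × 6.02 = 144.48 dB.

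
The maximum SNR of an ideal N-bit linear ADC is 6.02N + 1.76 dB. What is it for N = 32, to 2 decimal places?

6.02 × 32 + 1.76 = 194.40 dB.

194.40 dB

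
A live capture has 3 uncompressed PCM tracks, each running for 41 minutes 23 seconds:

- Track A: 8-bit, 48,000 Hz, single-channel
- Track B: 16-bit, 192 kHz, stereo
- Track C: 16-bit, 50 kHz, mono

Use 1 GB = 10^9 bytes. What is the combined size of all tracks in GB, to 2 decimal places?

2.27 GB

41 minutes 23 seconds = 2,483 s.
Track A: 48,000 × 2,483 × 1 × 1 = 119,184,000 bytes.
Track B: 192,000 × 2,483 × 2 × 2 = 1,906,944,000 bytes.
Track C: 50,000 × 2,483 × 2 × 1 = 248,300,000 bytes.
Total = 2,274,428,000 bytes = 2.27 GB.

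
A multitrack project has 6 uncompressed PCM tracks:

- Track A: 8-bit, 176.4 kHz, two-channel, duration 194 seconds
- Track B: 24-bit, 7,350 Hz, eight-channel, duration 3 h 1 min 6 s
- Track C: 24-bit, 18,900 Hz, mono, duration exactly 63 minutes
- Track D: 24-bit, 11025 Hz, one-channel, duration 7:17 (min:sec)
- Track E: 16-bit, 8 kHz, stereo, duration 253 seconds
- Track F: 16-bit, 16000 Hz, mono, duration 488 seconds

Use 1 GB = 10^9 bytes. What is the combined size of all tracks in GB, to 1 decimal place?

2.2 GB

Track A: 176,400 × 194 × 1 × 2 = 68,443,200 bytes.
Track B: 3 h 1 min 6 s = 10,866 s; 7,350 × 10,866 × 3 × 8 = 1,916,762,400 bytes.
Track C: exactly 63 minutes = 3,780 s; 18,900 × 3,780 × 3 × 1 = 214,326,000 bytes.
Track D: 7:17 (min:sec) = 437 s; 11,025 × 437 × 3 × 1 = 14,453,775 bytes.
Track E: 8,000 × 253 × 2 × 2 = 8,096,000 bytes.
Track F: 16,000 × 488 × 2 × 1 = 15,616,000 bytes.
Total = 2,237,697,375 bytes = 2.2 GB.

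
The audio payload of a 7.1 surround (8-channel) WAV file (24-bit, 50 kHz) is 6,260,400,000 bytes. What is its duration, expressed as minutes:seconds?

86:57

Byte rate = 50,000 × 3 × 8 = 1,200,000 bytes/s.
Duration = 6,260,400,000 / 1,200,000 = 5,217 s.
5,217 s = 86:57.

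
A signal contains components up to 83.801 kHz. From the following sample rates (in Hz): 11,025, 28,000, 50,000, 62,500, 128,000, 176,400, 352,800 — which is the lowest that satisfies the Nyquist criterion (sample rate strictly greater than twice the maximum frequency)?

176,400 Hz

Need sample rate > 2 × 83,801 = 167,602 Hz.
Lowest listed rate above 167,602 Hz is 176,400 Hz.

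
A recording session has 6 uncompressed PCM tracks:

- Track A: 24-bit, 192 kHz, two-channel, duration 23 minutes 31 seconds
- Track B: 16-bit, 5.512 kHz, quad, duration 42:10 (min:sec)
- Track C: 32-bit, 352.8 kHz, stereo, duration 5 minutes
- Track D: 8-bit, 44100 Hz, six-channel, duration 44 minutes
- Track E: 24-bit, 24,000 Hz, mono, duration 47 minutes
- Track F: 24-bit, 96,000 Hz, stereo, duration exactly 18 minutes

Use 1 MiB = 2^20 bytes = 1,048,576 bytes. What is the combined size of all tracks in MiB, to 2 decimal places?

Track A: 23 minutes 31 seconds = 1,411 s; 192,000 × 1,411 × 3 × 2 = 1,625,472,000 bytes.
Track B: 42:10 (min:sec) = 2,530 s; 5,512 × 2,530 × 2 × 4 = 111,562,880 bytes.
Track C: 5 minutes = 300 s; 352,800 × 300 × 4 × 2 = 846,720,000 bytes.
Track D: 44 minutes = 2,640 s; 44,100 × 2,640 × 1 × 6 = 698,544,000 bytes.
Track E: 47 minutes = 2,820 s; 24,000 × 2,820 × 3 × 1 = 203,040,000 bytes.
Track F: exactly 18 minutes = 1,080 s; 96,000 × 1,080 × 3 × 2 = 622,080,000 bytes.
Total = 4,107,418,880 bytes = 3917.14 MiB.

3917.14 MiB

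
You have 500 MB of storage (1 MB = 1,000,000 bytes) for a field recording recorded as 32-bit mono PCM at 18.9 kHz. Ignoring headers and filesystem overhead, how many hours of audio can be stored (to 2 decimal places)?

1.84 hours

Uncompressed byte rate = 18,900 × 4 × 1 = 75,600 bytes/s.
Capacity = 500 × 1,000,000 = 500,000,000 bytes.
500,000,000 / 75,600 ≈ 6613.76 s → 1.84 hours.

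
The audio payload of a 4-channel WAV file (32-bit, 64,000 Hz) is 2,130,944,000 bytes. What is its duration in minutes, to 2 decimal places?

34.68 minutes

Byte rate = 64,000 × 4 × 4 = 1,024,000 bytes/s.
Duration = 2,130,944,000 / 1,024,000 = 2,081 s.
2,081 s / 60 = 34.68 minutes.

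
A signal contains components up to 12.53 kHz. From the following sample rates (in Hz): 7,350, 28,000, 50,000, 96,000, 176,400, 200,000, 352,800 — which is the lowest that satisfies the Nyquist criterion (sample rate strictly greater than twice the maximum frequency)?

28,000 Hz

Need sample rate > 2 × 12,530 = 25,060 Hz.
Lowest listed rate above 25,060 Hz is 28,000 Hz.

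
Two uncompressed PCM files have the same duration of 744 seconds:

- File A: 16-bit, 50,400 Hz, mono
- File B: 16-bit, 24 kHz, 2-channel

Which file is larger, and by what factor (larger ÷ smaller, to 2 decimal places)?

File A, by a factor of 1.05

File A: 50,400 × 2 × 1 = 100,800 bytes/s.
File B: 24,000 × 2 × 2 = 96,000 bytes/s.
File A is larger; ratio = 74,995,200 / 71,424,000 = 1.05.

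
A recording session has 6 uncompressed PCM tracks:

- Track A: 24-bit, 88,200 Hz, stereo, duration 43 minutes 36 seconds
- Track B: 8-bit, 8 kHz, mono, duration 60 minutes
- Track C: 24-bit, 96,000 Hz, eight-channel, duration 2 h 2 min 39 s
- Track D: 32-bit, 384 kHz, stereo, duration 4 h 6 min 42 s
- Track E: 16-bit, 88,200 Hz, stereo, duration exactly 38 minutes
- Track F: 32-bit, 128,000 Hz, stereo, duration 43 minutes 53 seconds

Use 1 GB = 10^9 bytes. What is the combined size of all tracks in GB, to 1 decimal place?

Track A: 43 minutes 36 seconds = 2,616 s; 88,200 × 2,616 × 3 × 2 = 1,384,387,200 bytes.
Track B: 60 minutes = 3,600 s; 8,000 × 3,600 × 1 × 1 = 28,800,000 bytes.
Track C: 2 h 2 min 39 s = 7,359 s; 96,000 × 7,359 × 3 × 8 = 16,955,136,000 bytes.
Track D: 4 h 6 min 42 s = 14,802 s; 384,000 × 14,802 × 4 × 2 = 45,471,744,000 bytes.
Track E: exactly 38 minutes = 2,280 s; 88,200 × 2,280 × 2 × 2 = 804,384,000 bytes.
Track F: 43 minutes 53 seconds = 2,633 s; 128,000 × 2,633 × 4 × 2 = 2,696,192,000 bytes.
Total = 67,340,643,200 bytes = 67.3 GB.

67.3 GB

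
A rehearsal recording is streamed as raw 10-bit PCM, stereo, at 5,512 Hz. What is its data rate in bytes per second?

13,780 bytes/s

Bit rate = 5,512 × 10 × 2 = 110,240 bits/s.
110,240 / 8 = 13,780 bytes/s.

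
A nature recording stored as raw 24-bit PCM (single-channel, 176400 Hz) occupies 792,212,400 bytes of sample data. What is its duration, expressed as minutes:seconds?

Byte rate = 176,400 × 3 × 1 = 529,200 bytes/s.
Duration = 792,212,400 / 529,200 = 1,497 s.
1,497 s = 24:57.

24:57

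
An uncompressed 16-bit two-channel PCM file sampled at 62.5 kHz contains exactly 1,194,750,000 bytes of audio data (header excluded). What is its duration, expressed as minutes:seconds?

79:39

Byte rate = 62,500 × 2 × 2 = 250,000 bytes/s.
Duration = 1,194,750,000 / 250,000 = 4,779 s.
4,779 s = 79:39.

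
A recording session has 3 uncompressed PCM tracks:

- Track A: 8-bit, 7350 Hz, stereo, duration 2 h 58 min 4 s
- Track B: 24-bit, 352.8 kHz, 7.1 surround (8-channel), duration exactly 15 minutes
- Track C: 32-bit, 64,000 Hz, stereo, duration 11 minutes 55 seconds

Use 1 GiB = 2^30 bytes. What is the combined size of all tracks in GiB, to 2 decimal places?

7.58 GiB

Track A: 2 h 58 min 4 s = 10,684 s; 7,350 × 10,684 × 1 × 2 = 157,054,800 bytes.
Track B: exactly 15 minutes = 900 s; 352,800 × 900 × 3 × 8 = 7,620,480,000 bytes.
Track C: 11 minutes 55 seconds = 715 s; 64,000 × 715 × 4 × 2 = 366,080,000 bytes.
Total = 8,143,614,800 bytes = 7.58 GiB.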